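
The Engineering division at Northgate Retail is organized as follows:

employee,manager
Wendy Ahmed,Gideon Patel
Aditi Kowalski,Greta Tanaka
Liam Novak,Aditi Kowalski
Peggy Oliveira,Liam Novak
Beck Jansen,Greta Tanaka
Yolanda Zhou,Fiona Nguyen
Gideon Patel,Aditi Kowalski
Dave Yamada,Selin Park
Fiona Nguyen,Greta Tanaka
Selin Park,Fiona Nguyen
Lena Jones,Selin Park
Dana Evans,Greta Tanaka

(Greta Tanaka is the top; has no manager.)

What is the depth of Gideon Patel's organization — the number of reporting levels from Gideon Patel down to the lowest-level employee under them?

1

The longest chain under Gideon Patel runs Gideon Patel → Wendy Ahmed, which is 1 level below Gideon Patel.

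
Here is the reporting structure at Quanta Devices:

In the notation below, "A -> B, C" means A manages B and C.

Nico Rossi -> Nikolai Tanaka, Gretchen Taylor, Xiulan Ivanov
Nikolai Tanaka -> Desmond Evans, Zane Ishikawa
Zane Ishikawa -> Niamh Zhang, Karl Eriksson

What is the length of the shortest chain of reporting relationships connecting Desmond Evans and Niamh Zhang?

Desmond Evans is 1 level below Nikolai Tanaka, and Niamh Zhang is 2 levels below Nikolai Tanaka (their lowest common manager). The shortest path runs up from Desmond Evans to Nikolai Tanaka and back down to Niamh Zhang: 1 + 2 = 3 links.

3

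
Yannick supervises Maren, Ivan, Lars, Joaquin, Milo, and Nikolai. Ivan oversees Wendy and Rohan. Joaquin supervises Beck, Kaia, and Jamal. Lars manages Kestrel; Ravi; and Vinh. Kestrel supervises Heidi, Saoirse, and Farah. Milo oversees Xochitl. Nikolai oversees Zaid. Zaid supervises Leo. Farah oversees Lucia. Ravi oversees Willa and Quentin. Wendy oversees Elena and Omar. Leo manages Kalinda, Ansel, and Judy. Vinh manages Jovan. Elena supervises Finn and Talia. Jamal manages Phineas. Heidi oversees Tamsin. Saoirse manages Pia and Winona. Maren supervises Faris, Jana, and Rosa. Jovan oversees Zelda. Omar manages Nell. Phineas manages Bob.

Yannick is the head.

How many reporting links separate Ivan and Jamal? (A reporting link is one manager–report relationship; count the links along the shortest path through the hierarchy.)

3

Ivan is 1 level below Yannick, and Jamal is 2 levels below Yannick (their lowest common manager). The shortest path runs up from Ivan to Yannick and back down to Jamal: 1 + 2 = 3 links.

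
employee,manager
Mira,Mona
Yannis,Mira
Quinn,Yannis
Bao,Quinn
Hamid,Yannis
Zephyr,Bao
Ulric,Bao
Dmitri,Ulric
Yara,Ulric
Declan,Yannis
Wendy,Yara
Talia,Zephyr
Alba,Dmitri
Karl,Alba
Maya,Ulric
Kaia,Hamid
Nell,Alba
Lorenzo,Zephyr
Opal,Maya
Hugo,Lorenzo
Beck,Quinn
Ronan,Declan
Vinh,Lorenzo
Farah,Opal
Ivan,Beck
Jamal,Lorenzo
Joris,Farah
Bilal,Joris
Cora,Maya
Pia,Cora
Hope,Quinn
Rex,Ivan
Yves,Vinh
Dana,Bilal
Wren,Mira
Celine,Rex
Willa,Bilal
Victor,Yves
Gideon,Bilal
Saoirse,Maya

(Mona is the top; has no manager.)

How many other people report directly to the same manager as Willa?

Willa reports to Bilal. Bilal's other direct reports are Dana, Gideon — 2 peers.

2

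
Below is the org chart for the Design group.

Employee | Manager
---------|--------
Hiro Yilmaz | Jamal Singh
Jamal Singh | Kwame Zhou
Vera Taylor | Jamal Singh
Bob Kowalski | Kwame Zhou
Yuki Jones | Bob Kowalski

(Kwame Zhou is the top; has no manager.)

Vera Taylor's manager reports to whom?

Kwame Zhou

Vera Taylor reports to Jamal Singh, and Jamal Singh reports to Kwame Zhou. So Vera Taylor's skip-level manager is Kwame Zhou.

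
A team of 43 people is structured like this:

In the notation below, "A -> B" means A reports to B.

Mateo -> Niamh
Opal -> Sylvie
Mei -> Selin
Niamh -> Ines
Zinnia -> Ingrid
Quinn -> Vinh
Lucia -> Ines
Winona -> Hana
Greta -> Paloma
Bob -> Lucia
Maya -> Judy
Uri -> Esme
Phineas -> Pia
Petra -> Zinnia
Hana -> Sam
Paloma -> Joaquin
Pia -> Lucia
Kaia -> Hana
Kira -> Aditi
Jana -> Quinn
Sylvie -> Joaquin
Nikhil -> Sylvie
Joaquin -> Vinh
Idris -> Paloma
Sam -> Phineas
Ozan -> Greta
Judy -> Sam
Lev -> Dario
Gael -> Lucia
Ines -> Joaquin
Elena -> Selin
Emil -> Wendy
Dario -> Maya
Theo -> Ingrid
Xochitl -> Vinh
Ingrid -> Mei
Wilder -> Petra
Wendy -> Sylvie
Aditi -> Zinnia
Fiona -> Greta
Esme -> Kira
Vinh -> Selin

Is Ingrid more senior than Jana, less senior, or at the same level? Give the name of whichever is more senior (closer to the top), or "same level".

Ingrid is 2 levels below Selin; Jana is 3. Ingrid is higher.

Ingrid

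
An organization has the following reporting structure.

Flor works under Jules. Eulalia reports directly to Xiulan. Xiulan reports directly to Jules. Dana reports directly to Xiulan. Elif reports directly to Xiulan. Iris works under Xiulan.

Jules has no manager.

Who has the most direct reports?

Xiulan

Direct-report counts: Jules has 2; Xiulan has 4. The largest is 4, held by Xiulan.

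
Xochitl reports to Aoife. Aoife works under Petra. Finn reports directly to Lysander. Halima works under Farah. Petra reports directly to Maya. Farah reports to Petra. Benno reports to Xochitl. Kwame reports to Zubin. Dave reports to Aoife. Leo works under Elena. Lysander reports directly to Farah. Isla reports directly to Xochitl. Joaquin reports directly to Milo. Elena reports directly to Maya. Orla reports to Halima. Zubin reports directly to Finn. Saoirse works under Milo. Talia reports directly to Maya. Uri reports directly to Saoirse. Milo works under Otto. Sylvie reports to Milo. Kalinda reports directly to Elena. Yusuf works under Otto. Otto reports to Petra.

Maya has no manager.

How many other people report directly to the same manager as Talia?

Talia reports to Maya. Maya's other direct reports are Petra, Elena — 2 peers.

2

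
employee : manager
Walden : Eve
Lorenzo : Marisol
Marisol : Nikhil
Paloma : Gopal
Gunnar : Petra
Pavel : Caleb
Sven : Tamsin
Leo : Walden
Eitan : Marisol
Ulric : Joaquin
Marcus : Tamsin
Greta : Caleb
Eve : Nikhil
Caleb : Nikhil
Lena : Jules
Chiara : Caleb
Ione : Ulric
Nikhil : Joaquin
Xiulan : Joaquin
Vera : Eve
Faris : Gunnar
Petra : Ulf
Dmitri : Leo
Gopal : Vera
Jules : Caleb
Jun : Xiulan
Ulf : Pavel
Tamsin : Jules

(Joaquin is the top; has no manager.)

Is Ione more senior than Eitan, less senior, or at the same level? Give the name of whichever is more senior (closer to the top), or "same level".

Ione is 2 levels below Joaquin; Eitan is 3. Ione is higher.

Ione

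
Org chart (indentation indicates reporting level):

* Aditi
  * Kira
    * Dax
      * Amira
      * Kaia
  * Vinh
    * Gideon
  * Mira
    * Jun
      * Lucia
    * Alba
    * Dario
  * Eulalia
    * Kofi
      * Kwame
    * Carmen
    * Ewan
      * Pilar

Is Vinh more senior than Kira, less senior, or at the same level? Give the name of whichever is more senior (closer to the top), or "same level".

same level

Both Vinh and Kira are 1 level below Aditi.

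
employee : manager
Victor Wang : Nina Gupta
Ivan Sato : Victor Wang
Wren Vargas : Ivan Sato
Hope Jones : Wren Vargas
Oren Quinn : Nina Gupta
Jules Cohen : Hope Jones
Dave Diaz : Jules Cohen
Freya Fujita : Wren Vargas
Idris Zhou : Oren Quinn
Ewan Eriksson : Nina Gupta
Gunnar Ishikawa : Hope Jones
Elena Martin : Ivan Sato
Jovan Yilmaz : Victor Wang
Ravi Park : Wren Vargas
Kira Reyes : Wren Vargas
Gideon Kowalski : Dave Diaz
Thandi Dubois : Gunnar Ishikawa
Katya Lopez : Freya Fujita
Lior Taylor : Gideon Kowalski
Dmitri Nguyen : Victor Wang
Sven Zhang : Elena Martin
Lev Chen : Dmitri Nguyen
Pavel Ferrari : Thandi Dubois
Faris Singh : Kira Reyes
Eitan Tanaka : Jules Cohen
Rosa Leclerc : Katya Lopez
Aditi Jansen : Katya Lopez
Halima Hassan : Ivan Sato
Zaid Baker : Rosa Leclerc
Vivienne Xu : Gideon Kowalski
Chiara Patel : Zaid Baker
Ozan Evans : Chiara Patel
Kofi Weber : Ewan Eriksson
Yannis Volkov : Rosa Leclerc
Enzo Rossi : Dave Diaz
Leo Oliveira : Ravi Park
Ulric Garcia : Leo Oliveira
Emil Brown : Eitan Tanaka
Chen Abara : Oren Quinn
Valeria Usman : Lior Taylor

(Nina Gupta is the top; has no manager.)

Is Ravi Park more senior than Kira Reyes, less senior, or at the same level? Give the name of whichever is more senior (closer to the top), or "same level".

same level

Both Ravi Park and Kira Reyes are 4 levels below Nina Gupta.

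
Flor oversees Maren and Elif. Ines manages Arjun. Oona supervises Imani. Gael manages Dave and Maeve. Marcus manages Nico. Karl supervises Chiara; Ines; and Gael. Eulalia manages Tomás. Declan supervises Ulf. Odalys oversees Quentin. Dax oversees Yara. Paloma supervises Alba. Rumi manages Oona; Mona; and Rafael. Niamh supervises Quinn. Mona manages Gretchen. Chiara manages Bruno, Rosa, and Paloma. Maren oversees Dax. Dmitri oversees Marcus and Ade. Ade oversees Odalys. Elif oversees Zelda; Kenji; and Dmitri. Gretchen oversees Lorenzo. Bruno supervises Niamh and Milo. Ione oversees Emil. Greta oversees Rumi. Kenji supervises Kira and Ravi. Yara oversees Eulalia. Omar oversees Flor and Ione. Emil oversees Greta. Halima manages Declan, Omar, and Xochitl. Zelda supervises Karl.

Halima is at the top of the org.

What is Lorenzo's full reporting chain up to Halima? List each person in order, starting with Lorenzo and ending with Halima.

Lorenzo reports to Gretchen. Gretchen reports to Mona. Mona reports to Rumi. Rumi reports to Greta. Greta reports to Emil. Emil reports to Ione. Ione reports to Omar. Omar reports to Halima. Halima is at the top.

Lorenzo -> Gretchen -> Mona -> Rumi -> Greta -> Emil -> Ione -> Omar -> Halima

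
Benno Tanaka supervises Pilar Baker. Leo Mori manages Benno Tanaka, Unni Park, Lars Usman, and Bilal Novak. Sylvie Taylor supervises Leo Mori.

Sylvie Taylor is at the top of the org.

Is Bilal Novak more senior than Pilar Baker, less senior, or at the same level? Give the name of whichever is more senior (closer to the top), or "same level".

Bilal Novak

Bilal Novak is 2 levels below Sylvie Taylor; Pilar Baker is 3. Bilal Novak is higher.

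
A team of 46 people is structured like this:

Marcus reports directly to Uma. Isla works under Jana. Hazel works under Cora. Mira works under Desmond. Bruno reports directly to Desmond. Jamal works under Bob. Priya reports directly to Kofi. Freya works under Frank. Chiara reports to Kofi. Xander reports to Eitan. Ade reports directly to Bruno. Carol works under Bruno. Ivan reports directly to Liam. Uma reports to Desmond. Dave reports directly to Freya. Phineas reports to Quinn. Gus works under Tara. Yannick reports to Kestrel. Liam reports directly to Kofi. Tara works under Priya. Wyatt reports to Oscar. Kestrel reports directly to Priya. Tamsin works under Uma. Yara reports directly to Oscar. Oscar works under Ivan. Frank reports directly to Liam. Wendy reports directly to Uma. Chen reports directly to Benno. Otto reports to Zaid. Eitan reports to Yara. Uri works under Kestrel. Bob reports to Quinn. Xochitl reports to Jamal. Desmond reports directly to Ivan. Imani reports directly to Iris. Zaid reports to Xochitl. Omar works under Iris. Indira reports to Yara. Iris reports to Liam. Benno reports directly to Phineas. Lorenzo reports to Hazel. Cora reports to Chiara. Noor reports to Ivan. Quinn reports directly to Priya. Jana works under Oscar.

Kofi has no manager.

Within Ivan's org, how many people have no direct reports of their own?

The people in Ivan's organization with no one reporting to them are Noor, Mira, Wendy, Marcus, Tamsin, Carol, Ade, Wyatt, Isla, Indira, Xander. That is 11.

11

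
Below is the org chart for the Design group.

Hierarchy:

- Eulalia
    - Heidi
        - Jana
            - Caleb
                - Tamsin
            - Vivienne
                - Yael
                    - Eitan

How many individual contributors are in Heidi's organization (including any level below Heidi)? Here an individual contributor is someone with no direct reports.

2

The people in Heidi's organization with no one reporting to them are Eitan, Tamsin. That is 2.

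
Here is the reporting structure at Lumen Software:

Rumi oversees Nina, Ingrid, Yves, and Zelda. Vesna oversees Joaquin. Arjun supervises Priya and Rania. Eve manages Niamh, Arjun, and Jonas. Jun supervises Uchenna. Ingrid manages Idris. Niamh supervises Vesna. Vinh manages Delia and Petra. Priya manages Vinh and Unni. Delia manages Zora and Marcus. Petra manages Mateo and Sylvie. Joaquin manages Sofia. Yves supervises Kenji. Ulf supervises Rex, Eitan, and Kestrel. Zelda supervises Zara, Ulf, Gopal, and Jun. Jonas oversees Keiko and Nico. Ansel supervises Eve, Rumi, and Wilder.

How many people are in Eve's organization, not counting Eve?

18

Eve directly manages Niamh, Arjun, Jonas. Under Niamh: Vesna, Joaquin, Sofia (3). Under Arjun: Rania, Priya, Unni, Vinh, Petra, Sylvie, Mateo, Delia, Marcus, Zora (10). Under Jonas: Nico, Keiko (2). So Eve's organization is 3 direct reports plus everyone under them: 4 + 11 + 3 = 18.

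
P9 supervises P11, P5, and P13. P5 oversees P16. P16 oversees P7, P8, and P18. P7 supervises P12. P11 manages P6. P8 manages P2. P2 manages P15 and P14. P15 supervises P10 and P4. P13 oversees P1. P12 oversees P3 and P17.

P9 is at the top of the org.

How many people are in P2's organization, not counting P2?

P2 directly manages P15, P14. Under P15: P4, P10 (2). P14 has no reports. So P2's organization is 2 direct reports plus everyone under them: 3 + 1 = 4.

4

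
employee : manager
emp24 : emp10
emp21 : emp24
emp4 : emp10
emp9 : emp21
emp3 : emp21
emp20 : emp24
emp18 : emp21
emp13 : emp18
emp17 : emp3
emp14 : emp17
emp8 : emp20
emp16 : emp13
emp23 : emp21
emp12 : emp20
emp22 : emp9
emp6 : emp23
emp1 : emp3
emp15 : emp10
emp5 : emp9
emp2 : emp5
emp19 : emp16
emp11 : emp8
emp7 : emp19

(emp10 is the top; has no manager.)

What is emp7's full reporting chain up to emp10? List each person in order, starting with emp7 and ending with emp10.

emp7 reports to emp19. emp19 reports to emp16. emp16 reports to emp13. emp13 reports to emp18. emp18 reports to emp21. emp21 reports to emp24. emp24 reports to emp10. emp10 is at the top.

emp7 -> emp19 -> emp16 -> emp13 -> emp18 -> emp21 -> emp24 -> emp10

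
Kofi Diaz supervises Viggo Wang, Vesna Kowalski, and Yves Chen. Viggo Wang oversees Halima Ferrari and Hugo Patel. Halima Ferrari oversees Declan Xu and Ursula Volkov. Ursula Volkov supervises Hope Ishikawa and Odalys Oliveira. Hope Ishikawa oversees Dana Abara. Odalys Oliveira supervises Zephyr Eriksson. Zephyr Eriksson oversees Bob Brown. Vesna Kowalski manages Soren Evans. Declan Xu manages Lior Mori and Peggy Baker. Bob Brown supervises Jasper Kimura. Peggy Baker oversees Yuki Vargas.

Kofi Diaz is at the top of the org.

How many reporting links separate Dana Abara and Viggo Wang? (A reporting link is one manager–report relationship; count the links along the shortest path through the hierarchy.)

4

Dana Abara is in Viggo Wang's organization: the chain from Dana Abara up to Viggo Wang is Dana Abara → Hope Ishikawa → Ursula Volkov → Halima Ferrari → Viggo Wang, which is 4 links.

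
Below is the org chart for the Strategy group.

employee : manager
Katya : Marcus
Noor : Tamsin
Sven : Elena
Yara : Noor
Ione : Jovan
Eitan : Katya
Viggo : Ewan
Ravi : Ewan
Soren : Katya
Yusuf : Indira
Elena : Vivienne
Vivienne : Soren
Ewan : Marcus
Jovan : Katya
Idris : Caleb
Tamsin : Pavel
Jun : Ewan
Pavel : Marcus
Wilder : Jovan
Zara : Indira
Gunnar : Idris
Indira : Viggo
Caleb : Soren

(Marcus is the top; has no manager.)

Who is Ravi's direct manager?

Ewan

Ravi reports directly to Ewan.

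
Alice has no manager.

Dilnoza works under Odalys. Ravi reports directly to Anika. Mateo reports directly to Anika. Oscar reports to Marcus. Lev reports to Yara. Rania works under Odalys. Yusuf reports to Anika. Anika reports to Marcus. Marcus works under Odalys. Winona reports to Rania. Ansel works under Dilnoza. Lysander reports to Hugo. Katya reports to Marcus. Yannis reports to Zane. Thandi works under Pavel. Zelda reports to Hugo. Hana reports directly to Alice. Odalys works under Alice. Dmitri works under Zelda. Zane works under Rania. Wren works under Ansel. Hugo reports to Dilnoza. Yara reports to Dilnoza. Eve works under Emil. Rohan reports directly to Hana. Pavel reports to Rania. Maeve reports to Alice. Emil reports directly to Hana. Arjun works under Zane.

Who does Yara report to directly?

Dilnoza

Yara reports directly to Dilnoza.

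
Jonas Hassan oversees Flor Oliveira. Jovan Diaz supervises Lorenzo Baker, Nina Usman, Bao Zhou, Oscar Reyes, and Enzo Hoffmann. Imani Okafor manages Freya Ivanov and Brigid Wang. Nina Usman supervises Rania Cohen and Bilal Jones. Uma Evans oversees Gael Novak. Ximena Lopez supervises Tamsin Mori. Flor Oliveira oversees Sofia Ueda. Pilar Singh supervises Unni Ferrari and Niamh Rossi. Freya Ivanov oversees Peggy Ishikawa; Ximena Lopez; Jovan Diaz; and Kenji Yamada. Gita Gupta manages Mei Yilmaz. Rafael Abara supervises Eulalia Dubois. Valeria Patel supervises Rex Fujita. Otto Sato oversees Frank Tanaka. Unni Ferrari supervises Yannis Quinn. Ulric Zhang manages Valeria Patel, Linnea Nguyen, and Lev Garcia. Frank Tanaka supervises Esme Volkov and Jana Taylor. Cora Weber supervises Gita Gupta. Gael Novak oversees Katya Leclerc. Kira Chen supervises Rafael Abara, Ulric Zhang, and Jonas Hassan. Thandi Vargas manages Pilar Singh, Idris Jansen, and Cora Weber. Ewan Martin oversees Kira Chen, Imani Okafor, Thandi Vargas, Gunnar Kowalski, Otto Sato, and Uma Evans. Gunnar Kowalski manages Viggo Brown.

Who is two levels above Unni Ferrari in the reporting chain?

Thandi Vargas

Unni Ferrari reports to Pilar Singh, and Pilar Singh reports to Thandi Vargas. So Unni Ferrari's skip-level manager is Thandi Vargas.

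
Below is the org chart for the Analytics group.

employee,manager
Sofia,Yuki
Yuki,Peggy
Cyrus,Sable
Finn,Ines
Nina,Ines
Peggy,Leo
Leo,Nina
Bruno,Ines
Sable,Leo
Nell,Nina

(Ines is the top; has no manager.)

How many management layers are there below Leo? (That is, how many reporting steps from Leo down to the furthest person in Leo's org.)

The longest chain under Leo runs Leo → Peggy → Yuki → Sofia, which is 3 levels below Leo.

3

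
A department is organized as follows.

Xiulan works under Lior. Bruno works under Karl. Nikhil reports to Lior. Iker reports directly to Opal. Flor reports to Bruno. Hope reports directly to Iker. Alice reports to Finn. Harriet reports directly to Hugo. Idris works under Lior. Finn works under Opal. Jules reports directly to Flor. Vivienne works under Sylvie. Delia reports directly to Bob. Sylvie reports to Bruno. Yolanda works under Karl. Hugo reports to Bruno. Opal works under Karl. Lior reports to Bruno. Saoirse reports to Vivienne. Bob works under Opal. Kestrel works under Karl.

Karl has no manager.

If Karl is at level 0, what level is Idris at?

3

Chain from Idris up to Karl: Idris → Lior → Bruno → Karl. That is 3 steps up, so Idris is 3 levels below Karl.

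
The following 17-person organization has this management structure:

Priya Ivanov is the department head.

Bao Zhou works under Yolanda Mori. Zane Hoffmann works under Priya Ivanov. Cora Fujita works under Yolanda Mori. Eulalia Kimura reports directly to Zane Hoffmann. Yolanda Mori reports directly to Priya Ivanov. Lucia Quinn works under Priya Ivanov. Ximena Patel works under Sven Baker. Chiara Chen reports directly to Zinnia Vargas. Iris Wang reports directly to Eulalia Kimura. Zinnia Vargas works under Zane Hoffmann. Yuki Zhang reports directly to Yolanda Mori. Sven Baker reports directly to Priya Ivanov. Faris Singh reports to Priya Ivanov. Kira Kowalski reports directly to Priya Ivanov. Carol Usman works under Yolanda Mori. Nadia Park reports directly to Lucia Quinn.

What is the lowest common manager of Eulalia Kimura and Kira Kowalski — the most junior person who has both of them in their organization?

Eulalia Kimura's chain of managers is Zane Hoffmann, Priya Ivanov. Kira Kowalski's chain of managers is Priya Ivanov. The first manager that appears in both chains is Priya Ivanov.

Priya Ivanov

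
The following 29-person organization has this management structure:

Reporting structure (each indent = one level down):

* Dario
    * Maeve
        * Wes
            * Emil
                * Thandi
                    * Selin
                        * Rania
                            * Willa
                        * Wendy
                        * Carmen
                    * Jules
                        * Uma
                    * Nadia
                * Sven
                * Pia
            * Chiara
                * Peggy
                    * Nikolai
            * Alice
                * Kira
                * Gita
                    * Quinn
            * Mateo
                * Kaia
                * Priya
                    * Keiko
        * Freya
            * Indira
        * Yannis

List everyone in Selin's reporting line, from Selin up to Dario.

Selin -> Thandi -> Emil -> Wes -> Maeve -> Dario

Selin reports to Thandi. Thandi reports to Emil. Emil reports to Wes. Wes reports to Maeve. Maeve reports to Dario. Dario is at the top.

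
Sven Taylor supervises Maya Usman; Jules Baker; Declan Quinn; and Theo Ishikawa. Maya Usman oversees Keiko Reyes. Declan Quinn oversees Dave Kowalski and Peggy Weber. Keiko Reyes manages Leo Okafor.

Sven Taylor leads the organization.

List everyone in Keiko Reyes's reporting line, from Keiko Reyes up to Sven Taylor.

Keiko Reyes reports to Maya Usman. Maya Usman reports to Sven Taylor. Sven Taylor is at the top.

Keiko Reyes -> Maya Usman -> Sven Taylor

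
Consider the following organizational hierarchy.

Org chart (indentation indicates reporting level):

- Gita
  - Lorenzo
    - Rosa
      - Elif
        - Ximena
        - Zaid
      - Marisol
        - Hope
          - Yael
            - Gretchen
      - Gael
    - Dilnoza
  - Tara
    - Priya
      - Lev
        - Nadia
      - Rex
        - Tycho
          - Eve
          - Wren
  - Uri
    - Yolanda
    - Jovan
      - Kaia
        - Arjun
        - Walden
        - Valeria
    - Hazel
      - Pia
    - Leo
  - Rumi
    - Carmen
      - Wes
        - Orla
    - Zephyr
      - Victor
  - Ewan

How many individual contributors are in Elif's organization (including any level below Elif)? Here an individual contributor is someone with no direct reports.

2

The people in Elif's organization with no one reporting to them are Zaid, Ximena. That is 2.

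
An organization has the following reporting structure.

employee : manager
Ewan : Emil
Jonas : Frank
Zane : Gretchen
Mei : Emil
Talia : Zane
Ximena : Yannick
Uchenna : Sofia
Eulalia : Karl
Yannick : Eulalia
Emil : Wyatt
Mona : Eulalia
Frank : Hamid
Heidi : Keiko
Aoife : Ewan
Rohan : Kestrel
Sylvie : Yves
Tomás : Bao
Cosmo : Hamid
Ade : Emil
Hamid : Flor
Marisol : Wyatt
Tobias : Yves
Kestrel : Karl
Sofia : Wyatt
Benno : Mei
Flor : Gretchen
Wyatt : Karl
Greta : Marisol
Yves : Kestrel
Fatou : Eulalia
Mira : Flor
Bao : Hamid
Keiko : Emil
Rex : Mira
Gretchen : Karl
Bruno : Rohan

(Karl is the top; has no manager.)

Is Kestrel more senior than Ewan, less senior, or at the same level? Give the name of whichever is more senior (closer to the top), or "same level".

Kestrel is 1 level below Karl; Ewan is 3. Kestrel is higher.

Kestrel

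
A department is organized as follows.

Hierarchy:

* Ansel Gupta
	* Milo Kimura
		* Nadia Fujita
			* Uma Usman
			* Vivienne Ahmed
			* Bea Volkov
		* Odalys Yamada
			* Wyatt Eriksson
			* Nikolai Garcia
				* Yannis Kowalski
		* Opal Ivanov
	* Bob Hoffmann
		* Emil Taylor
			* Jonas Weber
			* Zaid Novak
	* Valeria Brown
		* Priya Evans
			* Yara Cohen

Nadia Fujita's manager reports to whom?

Nadia Fujita reports to Milo Kimura, and Milo Kimura reports to Ansel Gupta. So Nadia Fujita's skip-level manager is Ansel Gupta.

Ansel Gupta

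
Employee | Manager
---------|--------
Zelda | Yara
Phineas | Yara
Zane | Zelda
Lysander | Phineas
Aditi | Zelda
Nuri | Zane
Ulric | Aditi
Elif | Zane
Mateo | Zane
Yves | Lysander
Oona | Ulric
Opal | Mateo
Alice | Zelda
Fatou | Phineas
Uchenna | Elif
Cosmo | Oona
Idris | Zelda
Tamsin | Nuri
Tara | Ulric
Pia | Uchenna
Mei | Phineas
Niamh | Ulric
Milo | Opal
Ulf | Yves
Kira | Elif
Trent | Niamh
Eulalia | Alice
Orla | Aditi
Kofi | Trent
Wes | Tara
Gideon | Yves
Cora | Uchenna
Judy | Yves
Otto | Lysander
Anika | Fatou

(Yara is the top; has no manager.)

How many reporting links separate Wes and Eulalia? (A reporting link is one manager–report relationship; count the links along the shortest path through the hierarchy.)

Wes is 4 levels below Zelda, and Eulalia is 2 levels below Zelda (their lowest common manager). The shortest path runs up from Wes to Zelda and back down to Eulalia: 4 + 2 = 6 links.

6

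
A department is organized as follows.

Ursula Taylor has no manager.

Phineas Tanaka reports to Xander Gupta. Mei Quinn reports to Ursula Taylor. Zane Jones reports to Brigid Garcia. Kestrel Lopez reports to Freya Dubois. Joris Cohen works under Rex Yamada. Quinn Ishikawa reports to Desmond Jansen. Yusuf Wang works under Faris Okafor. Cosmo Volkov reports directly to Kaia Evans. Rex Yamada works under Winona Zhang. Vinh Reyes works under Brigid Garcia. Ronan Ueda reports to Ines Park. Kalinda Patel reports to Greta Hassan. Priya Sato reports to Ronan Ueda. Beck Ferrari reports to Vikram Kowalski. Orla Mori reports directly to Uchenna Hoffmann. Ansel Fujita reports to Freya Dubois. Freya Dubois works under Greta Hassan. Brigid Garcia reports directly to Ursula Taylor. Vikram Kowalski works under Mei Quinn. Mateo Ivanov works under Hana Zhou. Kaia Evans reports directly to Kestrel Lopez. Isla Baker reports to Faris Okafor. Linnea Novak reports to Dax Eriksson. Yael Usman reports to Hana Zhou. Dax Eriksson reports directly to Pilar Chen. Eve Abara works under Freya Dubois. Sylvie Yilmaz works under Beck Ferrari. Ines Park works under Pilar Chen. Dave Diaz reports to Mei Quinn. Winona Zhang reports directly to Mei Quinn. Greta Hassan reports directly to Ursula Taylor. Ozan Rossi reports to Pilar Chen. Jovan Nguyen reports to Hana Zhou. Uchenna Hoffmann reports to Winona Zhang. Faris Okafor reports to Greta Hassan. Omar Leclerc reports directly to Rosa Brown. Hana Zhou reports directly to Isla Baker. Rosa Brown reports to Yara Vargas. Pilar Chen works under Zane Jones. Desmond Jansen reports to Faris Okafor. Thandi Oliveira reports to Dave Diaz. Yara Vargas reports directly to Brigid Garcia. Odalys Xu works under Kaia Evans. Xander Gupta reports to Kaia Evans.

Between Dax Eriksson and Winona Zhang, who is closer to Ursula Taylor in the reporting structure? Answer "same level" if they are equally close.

Dax Eriksson is 4 levels below Ursula Taylor; Winona Zhang is 2. Winona Zhang is higher.

Winona Zhang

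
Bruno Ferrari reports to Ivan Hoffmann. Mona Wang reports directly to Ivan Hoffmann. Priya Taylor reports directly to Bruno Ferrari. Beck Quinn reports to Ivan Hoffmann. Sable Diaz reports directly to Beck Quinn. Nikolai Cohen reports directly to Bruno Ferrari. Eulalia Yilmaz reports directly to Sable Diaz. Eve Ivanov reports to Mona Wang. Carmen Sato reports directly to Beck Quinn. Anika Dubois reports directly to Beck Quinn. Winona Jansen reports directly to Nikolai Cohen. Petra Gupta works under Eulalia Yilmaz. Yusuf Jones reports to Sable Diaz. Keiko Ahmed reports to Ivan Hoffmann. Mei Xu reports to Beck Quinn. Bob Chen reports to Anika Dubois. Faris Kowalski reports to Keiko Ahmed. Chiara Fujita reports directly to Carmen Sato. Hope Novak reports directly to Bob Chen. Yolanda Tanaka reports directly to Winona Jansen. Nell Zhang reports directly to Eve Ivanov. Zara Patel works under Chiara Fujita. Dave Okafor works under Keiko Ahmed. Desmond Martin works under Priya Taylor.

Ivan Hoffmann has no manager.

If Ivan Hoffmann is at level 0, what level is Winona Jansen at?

Chain from Winona Jansen up to Ivan Hoffmann: Winona Jansen → Nikolai Cohen → Bruno Ferrari → Ivan Hoffmann. That is 3 steps up, so Winona Jansen is 3 levels below Ivan Hoffmann.

3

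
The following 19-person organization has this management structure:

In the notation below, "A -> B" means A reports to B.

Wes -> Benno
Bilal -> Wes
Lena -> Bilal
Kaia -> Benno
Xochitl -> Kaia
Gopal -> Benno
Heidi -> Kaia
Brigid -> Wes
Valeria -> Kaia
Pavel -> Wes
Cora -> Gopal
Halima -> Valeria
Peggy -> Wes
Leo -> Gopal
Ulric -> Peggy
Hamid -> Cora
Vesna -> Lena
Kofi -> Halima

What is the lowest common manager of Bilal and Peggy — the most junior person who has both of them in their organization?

Bilal's chain of managers is Wes, Benno. Peggy's chain of managers is Wes, Benno. The first manager that appears in both chains is Wes.

Wes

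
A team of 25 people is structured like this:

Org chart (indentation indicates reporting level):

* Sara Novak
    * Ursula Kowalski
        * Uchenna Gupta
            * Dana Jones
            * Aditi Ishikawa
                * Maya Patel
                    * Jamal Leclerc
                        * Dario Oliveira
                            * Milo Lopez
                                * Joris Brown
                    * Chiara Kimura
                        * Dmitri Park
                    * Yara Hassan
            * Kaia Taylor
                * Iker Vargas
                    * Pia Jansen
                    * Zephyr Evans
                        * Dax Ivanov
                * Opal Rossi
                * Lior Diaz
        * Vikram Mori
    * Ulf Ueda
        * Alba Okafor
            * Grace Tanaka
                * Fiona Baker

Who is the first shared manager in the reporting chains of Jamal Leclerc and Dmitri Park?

Maya Patel

Jamal Leclerc's chain of managers is Maya Patel, Aditi Ishikawa, Uchenna Gupta, Ursula Kowalski, Sara Novak. Dmitri Park's chain of managers is Chiara Kimura, Maya Patel, Aditi Ishikawa, Uchenna Gupta, Ursula Kowalski, Sara Novak. The first manager that appears in both chains is Maya Patel.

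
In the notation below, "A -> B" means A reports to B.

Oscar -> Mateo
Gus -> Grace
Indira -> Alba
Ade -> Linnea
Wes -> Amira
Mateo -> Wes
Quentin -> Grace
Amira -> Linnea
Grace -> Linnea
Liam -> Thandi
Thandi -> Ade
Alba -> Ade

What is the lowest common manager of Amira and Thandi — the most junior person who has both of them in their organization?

Linnea

Amira's chain of managers is Linnea. Thandi's chain of managers is Ade, Linnea. The first manager that appears in both chains is Linnea.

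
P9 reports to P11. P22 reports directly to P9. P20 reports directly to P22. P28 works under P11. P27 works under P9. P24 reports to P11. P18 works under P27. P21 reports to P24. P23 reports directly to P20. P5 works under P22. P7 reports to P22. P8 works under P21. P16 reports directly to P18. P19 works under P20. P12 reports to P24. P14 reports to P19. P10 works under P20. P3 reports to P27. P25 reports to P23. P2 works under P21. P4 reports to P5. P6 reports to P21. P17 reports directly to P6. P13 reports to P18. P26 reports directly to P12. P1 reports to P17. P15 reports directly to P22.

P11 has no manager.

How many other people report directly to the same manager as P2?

2

P2 reports to P21. P21's other direct reports are P8, P6 — 2 peers.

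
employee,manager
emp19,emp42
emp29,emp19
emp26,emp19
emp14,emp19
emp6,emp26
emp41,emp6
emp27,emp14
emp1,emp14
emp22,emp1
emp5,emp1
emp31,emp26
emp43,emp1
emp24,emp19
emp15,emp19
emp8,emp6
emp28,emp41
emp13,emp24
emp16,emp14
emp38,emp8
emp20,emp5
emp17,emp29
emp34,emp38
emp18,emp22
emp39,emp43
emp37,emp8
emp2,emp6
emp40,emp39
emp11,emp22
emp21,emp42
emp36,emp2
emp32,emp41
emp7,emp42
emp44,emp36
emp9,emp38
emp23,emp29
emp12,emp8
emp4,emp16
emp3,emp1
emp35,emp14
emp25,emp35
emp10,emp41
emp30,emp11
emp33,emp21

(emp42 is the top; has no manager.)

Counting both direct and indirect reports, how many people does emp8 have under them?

5

emp8 directly manages emp38, emp37, emp12. Under emp38: emp9, emp34 (2). emp37 has no reports. emp12 has no reports. So emp8's organization is 3 direct reports plus everyone under them: 3 + 1 + 1 = 5.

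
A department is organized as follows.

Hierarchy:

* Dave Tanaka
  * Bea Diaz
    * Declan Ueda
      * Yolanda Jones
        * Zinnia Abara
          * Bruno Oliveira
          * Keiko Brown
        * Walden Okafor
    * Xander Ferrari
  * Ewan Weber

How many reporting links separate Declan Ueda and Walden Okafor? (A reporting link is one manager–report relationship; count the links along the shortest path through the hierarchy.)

2

Walden Okafor is in Declan Ueda's organization: the chain from Walden Okafor up to Declan Ueda is Walden Okafor → Yolanda Jones → Declan Ueda, which is 2 links.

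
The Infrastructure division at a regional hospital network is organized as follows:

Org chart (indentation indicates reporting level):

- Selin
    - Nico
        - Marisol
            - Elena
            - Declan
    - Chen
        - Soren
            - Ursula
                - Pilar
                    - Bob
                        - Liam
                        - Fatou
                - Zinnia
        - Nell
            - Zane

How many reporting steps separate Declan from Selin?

Chain from Declan up to Selin: Declan → Marisol → Nico → Selin. That is 3 steps up, so Declan is 3 levels below Selin.

3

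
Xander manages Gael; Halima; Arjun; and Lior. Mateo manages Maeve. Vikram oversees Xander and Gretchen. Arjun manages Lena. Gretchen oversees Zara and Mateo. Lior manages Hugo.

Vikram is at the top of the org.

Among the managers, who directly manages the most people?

Xander

Direct-report counts: Vikram has 2; Xander has 4; Arjun has 1; Lior has 1; Gretchen has 2; Mateo has 1. The largest is 4, held by Xander.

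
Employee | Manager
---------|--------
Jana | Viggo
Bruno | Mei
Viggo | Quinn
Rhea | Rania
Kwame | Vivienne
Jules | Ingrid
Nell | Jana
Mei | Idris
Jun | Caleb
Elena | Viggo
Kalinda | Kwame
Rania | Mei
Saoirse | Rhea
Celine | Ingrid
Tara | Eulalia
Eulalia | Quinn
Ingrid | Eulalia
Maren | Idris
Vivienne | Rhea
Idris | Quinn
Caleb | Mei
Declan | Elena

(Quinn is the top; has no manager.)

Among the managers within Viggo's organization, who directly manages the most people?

Viggo

Direct-report counts within Viggo's organization: Viggo has 2; Elena has 1; Jana has 1. The largest is 2, held by Viggo.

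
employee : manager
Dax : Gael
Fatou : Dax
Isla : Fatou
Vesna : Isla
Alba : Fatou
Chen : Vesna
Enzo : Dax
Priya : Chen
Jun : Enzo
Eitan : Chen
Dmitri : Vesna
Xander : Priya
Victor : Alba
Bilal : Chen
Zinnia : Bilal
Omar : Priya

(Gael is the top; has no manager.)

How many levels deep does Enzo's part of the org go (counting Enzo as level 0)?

The longest chain under Enzo runs Enzo → Jun, which is 1 level below Enzo.

1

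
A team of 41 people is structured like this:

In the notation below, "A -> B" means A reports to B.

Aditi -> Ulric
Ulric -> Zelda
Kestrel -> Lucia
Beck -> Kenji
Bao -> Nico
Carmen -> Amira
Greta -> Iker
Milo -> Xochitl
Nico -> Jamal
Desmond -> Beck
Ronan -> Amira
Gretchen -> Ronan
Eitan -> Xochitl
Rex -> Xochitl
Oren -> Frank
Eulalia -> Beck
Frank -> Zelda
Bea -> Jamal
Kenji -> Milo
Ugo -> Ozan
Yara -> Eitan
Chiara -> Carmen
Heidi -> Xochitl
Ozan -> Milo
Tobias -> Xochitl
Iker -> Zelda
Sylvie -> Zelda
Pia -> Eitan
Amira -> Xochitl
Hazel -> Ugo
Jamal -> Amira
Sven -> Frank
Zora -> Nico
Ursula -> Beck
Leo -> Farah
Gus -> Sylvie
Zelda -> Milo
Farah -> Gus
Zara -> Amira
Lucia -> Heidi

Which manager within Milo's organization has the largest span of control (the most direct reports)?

Zelda

Direct-report counts within Milo's organization: Milo has 3; Kenji has 1; Beck has 3; Ozan has 1; Ugo has 1; Zelda has 4; Iker has 1; Sylvie has 1; Gus has 1; Farah has 1; Ulric has 1; Frank has 2. The largest is 4, held by Zelda.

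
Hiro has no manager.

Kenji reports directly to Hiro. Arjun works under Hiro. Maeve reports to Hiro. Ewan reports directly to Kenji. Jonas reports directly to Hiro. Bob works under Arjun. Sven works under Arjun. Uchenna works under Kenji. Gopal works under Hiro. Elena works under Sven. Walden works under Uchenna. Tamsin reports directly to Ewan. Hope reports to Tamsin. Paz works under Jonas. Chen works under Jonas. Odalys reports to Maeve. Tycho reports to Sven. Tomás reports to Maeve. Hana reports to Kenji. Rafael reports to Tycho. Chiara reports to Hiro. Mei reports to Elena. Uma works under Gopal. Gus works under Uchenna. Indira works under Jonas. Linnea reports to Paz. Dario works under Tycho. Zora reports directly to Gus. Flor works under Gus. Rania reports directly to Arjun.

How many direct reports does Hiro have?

6

Hiro directly manages Kenji, Arjun, Maeve, Jonas, Gopal, Chiara. That is 6 direct reports.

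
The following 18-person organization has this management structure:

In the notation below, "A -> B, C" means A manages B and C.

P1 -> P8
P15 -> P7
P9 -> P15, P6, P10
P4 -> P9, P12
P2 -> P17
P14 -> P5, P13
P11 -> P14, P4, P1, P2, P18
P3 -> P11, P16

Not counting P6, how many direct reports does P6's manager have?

2

P6 reports to P9. P9's other direct reports are P15, P10 — 2 peers.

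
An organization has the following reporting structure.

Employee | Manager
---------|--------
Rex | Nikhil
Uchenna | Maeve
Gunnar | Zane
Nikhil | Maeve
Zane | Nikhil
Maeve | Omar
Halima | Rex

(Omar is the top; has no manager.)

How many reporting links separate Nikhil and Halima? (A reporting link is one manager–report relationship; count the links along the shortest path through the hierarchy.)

2

Halima is in Nikhil's organization: the chain from Halima up to Nikhil is Halima → Rex → Nikhil, which is 2 links.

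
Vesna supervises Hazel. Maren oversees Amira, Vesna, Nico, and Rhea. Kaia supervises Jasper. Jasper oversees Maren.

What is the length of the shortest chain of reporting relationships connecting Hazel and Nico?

3

Hazel is 2 levels below Maren, and Nico is 1 level below Maren (their lowest common manager). The shortest path runs up from Hazel to Maren and back down to Nico: 2 + 1 = 3 links.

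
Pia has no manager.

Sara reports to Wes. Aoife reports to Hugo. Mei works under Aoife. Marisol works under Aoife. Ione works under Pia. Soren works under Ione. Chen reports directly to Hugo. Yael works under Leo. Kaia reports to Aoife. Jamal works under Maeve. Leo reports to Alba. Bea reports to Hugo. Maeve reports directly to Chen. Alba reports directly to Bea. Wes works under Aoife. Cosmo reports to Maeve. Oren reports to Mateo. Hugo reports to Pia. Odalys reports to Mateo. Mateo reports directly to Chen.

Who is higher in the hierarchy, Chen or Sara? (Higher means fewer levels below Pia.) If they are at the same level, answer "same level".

Chen is 2 levels below Pia; Sara is 4. Chen is higher.

Chen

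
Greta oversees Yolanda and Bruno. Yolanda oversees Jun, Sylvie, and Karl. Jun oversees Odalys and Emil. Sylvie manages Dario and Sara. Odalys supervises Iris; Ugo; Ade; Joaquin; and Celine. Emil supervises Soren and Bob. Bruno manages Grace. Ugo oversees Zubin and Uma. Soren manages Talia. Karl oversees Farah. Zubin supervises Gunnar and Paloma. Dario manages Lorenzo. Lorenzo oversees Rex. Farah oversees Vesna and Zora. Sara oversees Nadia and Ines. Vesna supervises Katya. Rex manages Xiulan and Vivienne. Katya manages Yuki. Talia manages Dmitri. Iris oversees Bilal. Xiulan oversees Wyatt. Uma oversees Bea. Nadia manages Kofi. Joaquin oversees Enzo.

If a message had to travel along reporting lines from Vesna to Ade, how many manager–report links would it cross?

6

Vesna is 3 levels below Yolanda, and Ade is 3 levels below Yolanda (their lowest common manager). The shortest path runs up from Vesna to Yolanda and back down to Ade: 3 + 3 = 6 links.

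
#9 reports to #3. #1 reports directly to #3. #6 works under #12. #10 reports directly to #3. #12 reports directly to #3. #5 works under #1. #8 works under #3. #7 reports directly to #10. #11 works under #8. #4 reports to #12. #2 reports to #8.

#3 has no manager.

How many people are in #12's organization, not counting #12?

#12 directly manages #6, #4. #6 has no reports. #4 has no reports. So #12's organization is 2 direct reports plus everyone under them: 1 + 1 = 2.

2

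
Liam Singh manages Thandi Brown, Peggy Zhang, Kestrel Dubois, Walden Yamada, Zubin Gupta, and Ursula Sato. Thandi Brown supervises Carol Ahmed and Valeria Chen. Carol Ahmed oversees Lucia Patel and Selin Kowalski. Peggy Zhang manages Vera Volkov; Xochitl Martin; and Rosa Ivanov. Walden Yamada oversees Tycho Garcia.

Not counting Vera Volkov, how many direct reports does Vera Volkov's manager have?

Vera Volkov reports to Peggy Zhang. Peggy Zhang's other direct reports are Xochitl Martin, Rosa Ivanov — 2 peers.

2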